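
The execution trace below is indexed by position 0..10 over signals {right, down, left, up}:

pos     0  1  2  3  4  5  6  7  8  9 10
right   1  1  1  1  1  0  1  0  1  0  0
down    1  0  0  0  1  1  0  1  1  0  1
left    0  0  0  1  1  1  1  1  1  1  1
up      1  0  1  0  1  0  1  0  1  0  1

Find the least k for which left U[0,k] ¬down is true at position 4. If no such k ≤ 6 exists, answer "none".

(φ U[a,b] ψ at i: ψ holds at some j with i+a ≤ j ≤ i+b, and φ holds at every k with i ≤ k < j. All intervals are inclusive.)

Need earliest j ≥ 4 with ¬down, and left at every k in [4,j-1].
  j=4: rhs fails.
  j=5: rhs fails.
  j=6: rhs holds; lhs holds on [4,5]. k = 2.

2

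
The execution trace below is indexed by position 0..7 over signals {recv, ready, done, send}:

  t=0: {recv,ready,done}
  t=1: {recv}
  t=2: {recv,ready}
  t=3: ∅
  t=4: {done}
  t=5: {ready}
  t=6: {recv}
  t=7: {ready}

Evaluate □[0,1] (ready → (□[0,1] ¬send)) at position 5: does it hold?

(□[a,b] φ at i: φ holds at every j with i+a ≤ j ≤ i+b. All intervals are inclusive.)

Holds

Check (ready → (□[0,1] ¬send)) at every j in [5,6]:
  j=5: antecedent true; consequent holds on [5,6] → ✓
  j=6: antecedent false → ✓
All positions satisfy it → formula holds.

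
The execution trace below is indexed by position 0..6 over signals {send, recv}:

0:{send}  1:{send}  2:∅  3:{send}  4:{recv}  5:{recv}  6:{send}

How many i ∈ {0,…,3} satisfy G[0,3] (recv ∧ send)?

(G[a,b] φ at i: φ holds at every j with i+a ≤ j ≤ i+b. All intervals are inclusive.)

0

Evaluate at each i in [0,3]:
  i=0: ✗ (fails at j=0)
  i=1: ✗ (fails at j=1)
  i=2: ✗ (fails at j=2)
  i=3: ✗ (fails at j=3)
Positions where it holds: {} → 0.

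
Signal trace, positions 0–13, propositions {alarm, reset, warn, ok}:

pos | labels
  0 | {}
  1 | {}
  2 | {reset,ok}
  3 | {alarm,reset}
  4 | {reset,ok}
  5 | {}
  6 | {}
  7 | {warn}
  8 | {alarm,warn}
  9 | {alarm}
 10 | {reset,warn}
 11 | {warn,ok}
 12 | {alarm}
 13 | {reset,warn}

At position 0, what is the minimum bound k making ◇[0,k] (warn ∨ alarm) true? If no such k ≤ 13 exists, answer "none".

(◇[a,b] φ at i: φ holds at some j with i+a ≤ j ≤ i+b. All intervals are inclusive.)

Scan j = 0,1,… for (warn ∨ alarm):
  j=0: fails
  j=1: fails
  j=2: fails
  j=3: holds
First hit at j=3, so smallest k = 3-0 = 3.

3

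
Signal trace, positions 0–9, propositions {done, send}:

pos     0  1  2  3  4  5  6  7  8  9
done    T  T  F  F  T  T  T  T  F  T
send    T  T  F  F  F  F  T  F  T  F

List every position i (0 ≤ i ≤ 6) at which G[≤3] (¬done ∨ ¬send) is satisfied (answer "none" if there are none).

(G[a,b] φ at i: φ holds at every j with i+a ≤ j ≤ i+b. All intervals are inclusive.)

2

Evaluate at each i in [0,6]:
  i=0: ✗ (fails at j=0)
  i=1: ✗ (fails at j=1)
  i=2: ✓ (all of [2,5])
  i=3: ✗ (fails at j=6)
  i=4: ✗ (fails at j=6)
  i=5: ✗ (fails at j=6)
  i=6: ✗ (fails at j=6)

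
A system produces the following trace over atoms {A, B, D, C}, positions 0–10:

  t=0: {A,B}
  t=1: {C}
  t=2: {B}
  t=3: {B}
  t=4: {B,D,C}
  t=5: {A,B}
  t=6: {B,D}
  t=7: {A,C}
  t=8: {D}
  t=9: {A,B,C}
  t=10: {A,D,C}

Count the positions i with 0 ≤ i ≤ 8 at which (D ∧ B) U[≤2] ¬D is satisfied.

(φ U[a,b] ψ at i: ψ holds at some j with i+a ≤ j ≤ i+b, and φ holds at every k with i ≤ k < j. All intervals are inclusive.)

Evaluate at each i in [0,8]:
  i=0: ✓ (rhs at j=0)
  i=1: ✓ (rhs at j=1)
  i=2: ✓ (rhs at j=2)
  i=3: ✓ (rhs at j=3)
  i=4: ✓ (rhs at j=5; lhs holds on [4,4])
  i=5: ✓ (rhs at j=5)
  i=6: ✓ (rhs at j=7; lhs holds on [6,6])
  i=7: ✓ (rhs at j=7)
  i=8: ✗ (lhs fails at k=8 before rhs at j=9)
Positions where it holds: {0, 1, 2, 3, 4, 5, 6, 7} → 8.

8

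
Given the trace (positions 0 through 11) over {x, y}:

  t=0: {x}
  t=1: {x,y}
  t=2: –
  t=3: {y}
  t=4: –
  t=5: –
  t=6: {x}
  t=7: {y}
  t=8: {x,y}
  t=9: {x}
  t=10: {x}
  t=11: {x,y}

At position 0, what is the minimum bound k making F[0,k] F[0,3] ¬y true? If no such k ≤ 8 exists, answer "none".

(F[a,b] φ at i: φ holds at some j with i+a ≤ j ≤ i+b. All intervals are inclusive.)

Scan j = 0,1,… for F[0,3] ¬y:
  j=0: holds
First hit at j=0, so smallest k = 0-0 = 0.

0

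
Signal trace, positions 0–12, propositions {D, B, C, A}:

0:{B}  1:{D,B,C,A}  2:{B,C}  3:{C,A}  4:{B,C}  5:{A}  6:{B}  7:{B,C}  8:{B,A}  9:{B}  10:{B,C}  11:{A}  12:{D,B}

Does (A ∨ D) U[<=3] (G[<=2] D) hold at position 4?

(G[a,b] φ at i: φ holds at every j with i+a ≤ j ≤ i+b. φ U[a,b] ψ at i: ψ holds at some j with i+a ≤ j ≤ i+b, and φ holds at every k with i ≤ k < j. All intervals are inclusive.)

Need some j in [4,7] with G[<=2] D, and (A ∨ D) at every k in [4,j-1].
  j=4: G[<=2] D — fails at 4.
  j=5: G[<=2] D — fails at 5.
  j=6: G[<=2] D — fails at 6.
  j=7: G[<=2] D — fails at 7.
No j in the window works → until fails.

False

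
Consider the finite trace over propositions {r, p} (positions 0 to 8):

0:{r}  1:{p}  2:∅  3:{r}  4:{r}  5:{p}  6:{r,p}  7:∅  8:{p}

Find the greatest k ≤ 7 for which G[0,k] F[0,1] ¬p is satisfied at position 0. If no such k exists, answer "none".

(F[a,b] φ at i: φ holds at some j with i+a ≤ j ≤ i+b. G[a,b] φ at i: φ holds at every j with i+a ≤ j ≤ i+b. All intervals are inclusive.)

F[0,1] ¬p must hold from j=0 onward; find where it first fails.
  j=0: holds
  j=1: holds
  j=2: holds
  j=3: holds
  j=4: holds
  j=5: fails
Holds on [0,4], so largest k = 4.

4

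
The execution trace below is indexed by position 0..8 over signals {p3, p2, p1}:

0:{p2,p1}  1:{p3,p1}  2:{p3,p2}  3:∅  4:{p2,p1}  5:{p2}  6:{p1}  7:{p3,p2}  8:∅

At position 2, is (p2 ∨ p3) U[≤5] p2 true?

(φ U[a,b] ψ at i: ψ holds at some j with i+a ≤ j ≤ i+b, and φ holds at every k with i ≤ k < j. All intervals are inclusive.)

Holds

Need some j in [2,7] with p2, and (p2 ∨ p3) at every k in [2,j-1].
  j=2: p2 holds; no prefix to check → satisfied.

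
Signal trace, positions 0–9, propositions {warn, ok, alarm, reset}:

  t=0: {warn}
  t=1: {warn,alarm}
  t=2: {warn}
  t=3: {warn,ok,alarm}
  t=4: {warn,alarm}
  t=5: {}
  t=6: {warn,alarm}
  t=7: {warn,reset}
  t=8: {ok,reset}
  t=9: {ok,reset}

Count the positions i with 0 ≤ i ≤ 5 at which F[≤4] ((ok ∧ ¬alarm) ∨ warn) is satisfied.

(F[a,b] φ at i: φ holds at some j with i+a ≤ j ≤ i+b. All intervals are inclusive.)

6

Evaluate at each i in [0,5]:
  i=0: ✓ (witness j=0)
  i=1: ✓ (witness j=1)
  i=2: ✓ (witness j=2)
  i=3: ✓ (witness j=3)
  i=4: ✓ (witness j=4)
  i=5: ✓ (witness j=6)
Positions where it holds: {0, 1, 2, 3, 4, 5} → 6.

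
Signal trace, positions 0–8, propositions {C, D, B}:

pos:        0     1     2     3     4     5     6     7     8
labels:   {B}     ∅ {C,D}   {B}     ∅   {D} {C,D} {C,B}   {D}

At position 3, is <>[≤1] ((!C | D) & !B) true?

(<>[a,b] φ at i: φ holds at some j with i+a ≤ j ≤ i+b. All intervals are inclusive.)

True

Check ((!C | D) & !B) at each j in [3,4]:
  j=3: false
  j=4: true
Found at j=4 → formula holds.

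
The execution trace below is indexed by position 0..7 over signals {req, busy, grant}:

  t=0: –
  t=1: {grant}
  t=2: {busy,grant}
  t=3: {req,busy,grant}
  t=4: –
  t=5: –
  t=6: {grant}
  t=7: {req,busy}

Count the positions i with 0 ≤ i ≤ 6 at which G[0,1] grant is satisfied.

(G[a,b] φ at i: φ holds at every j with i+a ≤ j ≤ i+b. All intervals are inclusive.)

Evaluate at each i in [0,6]:
  i=0: ✗ (fails at j=0)
  i=1: ✓ (all of [1,2])
  i=2: ✓ (all of [2,3])
  i=3: ✗ (fails at j=4)
  i=4: ✗ (fails at j=4)
  i=5: ✗ (fails at j=5)
  i=6: ✗ (fails at j=7)
Positions where it holds: {1, 2} → 2.

2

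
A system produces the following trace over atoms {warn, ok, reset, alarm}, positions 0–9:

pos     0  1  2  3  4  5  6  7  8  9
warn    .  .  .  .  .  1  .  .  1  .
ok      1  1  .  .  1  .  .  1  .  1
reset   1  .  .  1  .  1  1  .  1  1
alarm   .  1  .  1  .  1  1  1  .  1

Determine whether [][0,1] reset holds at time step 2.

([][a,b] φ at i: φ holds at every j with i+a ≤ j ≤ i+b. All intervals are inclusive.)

Check reset at every j in [2,3]:
  j=2: false
  j=3: true
Fails at j=2 → formula fails.

False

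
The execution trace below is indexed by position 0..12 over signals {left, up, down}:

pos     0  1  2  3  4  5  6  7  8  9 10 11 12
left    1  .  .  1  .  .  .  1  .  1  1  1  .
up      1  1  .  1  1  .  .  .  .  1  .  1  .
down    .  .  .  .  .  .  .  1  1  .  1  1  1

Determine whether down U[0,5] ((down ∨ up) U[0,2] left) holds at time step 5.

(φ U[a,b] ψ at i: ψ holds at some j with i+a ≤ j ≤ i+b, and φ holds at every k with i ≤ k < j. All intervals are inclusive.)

No

Need some j in [5,10] with ((down ∨ up) U[0,2] left), and down at every k in [5,j-1].
  j=5: ((down ∨ up) U[0,2] left) — fails.
  j=6: ((down ∨ up) U[0,2] left) — fails.
  j=7: ((down ∨ up) U[0,2] left) holds, but down fails at k=5 → not this j.
  j=8: ((down ∨ up) U[0,2] left) holds, but down fails at k=5 → not this j.
  j=9: ((down ∨ up) U[0,2] left) holds, but down fails at k=5 → not this j.
  j=10: ((down ∨ up) U[0,2] left) holds, but down fails at k=5 → not this j.
No j in the window works → until fails.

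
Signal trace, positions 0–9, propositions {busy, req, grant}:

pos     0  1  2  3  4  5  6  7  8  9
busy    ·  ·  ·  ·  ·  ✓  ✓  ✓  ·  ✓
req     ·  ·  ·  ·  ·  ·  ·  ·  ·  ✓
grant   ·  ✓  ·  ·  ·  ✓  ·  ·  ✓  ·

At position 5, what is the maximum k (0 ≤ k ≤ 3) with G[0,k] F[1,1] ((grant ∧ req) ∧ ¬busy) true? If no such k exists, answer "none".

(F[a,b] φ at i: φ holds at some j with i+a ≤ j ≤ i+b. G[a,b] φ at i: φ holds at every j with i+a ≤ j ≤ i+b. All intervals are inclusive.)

none

F[1,1] ((grant ∧ req) ∧ ¬busy) must hold from j=5 onward; find where it first fails.
  j=5: fails → no k works.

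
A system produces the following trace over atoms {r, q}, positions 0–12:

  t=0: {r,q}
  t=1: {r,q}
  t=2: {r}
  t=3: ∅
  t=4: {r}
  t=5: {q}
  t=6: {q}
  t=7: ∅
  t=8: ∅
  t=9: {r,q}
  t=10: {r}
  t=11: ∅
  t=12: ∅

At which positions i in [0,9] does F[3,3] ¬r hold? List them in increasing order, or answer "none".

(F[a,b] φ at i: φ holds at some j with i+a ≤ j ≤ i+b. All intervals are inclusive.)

Evaluate at each i in [0,9]:
  i=0: ✓ (witness j=3)
  i=1: ✗ (none in [4,4])
  i=2: ✓ (witness j=5)
  i=3: ✓ (witness j=6)
  i=4: ✓ (witness j=7)
  i=5: ✓ (witness j=8)
  i=6: ✗ (none in [9,9])
  i=7: ✗ (none in [10,10])
  i=8: ✓ (witness j=11)
  i=9: ✓ (witness j=12)

0, 2, 3, 4, 5, 8, 9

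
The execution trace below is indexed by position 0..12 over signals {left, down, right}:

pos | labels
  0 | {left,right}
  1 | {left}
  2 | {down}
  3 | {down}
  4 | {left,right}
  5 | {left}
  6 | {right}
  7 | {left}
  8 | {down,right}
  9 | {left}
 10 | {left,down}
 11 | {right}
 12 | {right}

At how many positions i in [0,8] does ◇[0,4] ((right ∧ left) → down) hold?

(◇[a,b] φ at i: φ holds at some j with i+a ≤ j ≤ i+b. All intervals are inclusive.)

Evaluate at each i in [0,8]:
  i=0: ✓ (witness j=1)
  i=1: ✓ (witness j=1)
  i=2: ✓ (witness j=2)
  i=3: ✓ (witness j=3)
  i=4: ✓ (witness j=5)
  i=5: ✓ (witness j=5)
  i=6: ✓ (witness j=6)
  i=7: ✓ (witness j=7)
  i=8: ✓ (witness j=8)
Positions where it holds: {0, 1, 2, 3, 4, 5, 6, 7, 8} → 9.

9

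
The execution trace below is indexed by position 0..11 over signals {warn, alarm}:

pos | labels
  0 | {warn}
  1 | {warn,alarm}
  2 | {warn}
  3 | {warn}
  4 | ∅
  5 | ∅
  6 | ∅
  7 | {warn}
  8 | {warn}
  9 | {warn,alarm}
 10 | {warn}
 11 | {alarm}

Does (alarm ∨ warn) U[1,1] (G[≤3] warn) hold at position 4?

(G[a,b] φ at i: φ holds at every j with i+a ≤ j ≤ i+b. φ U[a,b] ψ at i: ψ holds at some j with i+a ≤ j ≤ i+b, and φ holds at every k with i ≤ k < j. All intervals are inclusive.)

False

Need some j in [5,5] with G[≤3] warn, and (alarm ∨ warn) at every k in [4,j-1].
  j=5: G[≤3] warn — fails at 5.
No j in the window works → until fails.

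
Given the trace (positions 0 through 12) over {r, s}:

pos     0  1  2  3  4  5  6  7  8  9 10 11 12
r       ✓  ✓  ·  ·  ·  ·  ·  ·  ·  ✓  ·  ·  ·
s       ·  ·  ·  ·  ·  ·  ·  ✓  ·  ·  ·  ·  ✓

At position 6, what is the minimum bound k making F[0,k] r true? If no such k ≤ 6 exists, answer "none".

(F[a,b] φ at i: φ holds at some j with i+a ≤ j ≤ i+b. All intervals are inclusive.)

Scan j = 6,7,… for r:
  j=6: fails
  j=7: fails
  j=8: fails
  j=9: holds
First hit at j=9, so smallest k = 9-6 = 3.

3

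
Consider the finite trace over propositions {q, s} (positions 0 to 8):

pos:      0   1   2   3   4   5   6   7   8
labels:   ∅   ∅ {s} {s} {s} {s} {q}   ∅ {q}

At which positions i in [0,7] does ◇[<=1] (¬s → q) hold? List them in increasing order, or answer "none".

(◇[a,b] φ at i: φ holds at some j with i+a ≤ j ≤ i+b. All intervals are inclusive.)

Evaluate at each i in [0,7]:
  i=0: ✗ (none in [0,1])
  i=1: ✓ (witness j=2)
  i=2: ✓ (witness j=2)
  i=3: ✓ (witness j=3)
  i=4: ✓ (witness j=4)
  i=5: ✓ (witness j=5)
  i=6: ✓ (witness j=6)
  i=7: ✓ (witness j=8)

1, 2, 3, 4, 5, 6, 7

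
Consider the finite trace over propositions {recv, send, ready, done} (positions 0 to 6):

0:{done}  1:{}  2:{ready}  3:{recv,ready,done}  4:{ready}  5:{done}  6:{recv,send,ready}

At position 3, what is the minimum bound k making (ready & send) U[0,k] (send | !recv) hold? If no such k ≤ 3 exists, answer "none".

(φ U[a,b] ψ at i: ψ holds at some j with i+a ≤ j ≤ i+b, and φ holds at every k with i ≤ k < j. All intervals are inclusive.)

Need earliest j ≥ 3 with (send | !recv), and (ready & send) at every k in [3,j-1].
  j=3: rhs fails.
  j=4: rhs holds but lhs fails at k=3.
  j=5: rhs holds but lhs fails at k=3.
  j=6: rhs holds but lhs fails at k=3.
No witness within the range → none.

none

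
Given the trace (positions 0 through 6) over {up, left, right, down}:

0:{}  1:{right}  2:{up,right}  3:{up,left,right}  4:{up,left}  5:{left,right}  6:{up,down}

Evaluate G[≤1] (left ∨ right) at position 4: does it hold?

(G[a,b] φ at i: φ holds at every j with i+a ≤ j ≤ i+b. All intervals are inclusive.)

Holds

Check (left ∨ right) at every j in [4,5]:
  j=4: true
  j=5: true
All positions satisfy it → formula holds.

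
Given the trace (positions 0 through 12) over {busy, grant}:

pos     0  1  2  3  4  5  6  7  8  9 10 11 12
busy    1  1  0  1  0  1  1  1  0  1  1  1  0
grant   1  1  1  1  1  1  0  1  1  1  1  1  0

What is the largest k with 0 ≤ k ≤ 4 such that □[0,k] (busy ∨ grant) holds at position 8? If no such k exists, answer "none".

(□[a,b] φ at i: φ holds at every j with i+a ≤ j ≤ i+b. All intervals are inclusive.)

3

(busy ∨ grant) must hold from j=8 onward; find where it first fails.
  j=8: holds
  j=9: holds
  j=10: holds
  j=11: holds
  j=12: fails
Holds on [8,11], so largest k = 3.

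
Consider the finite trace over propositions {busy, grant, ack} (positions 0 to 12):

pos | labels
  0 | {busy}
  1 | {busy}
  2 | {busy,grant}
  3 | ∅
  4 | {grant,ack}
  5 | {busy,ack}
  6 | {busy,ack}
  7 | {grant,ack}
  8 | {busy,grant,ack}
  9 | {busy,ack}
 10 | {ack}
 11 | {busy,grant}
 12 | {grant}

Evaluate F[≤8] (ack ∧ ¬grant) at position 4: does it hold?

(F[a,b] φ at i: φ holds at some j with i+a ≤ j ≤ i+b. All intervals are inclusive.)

Yes

Check (ack ∧ ¬grant) at each j in [4,12]:
  j=4: false
  j=5: true
  j=6: true
  j=7: false
  j=8: false
  j=9: true
  j=10: true
  j=11: false
  j=12: false
Found at j=5 → formula holds.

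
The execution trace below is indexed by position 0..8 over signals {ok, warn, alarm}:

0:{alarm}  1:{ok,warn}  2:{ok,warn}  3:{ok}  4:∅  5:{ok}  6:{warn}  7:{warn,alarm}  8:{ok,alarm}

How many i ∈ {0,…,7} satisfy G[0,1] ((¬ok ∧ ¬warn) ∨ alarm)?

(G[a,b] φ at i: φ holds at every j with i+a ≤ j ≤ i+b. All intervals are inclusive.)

1

Evaluate at each i in [0,7]:
  i=0: ✗ (fails at j=1)
  i=1: ✗ (fails at j=1)
  i=2: ✗ (fails at j=2)
  i=3: ✗ (fails at j=3)
  i=4: ✗ (fails at j=5)
  i=5: ✗ (fails at j=5)
  i=6: ✗ (fails at j=6)
  i=7: ✓ (all of [7,8])
Positions where it holds: {7} → 1.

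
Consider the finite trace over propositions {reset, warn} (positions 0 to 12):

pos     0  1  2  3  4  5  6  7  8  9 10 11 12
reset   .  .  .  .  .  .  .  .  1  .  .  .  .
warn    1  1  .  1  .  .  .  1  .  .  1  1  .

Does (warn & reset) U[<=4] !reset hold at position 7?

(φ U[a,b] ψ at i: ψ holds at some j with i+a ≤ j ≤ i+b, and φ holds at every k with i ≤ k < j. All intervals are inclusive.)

Need some j in [7,11] with !reset, and (warn & reset) at every k in [7,j-1].
  j=7: !reset holds; no prefix to check → satisfied.

True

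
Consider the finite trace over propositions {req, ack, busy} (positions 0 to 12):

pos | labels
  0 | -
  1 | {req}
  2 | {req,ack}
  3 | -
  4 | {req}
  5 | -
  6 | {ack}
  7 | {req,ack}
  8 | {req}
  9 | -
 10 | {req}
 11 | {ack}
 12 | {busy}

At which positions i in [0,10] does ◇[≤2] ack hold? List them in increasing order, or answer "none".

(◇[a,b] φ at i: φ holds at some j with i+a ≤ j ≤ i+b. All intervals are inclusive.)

Evaluate at each i in [0,10]:
  i=0: ✓ (witness j=2)
  i=1: ✓ (witness j=2)
  i=2: ✓ (witness j=2)
  i=3: ✗ (none in [3,5])
  i=4: ✓ (witness j=6)
  i=5: ✓ (witness j=6)
  i=6: ✓ (witness j=6)
  i=7: ✓ (witness j=7)
  i=8: ✗ (none in [8,10])
  i=9: ✓ (witness j=11)
  i=10: ✓ (witness j=11)

0, 1, 2, 4, 5, 6, 7, 9, 10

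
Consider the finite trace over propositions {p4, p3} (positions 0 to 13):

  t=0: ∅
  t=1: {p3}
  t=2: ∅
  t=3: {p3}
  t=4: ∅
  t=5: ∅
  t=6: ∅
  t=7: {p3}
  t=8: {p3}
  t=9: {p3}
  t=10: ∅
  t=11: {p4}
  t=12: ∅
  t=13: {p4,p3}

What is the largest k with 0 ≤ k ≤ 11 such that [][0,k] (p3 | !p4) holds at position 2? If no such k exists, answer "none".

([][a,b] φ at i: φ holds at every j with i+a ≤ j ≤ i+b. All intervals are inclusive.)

8

(p3 | !p4) must hold from j=2 onward; find where it first fails.
  j=2: holds
  j=3: holds
  j=4: holds
  j=5: holds
  j=6: holds
  j=7: holds
  j=8: holds
  j=9: holds
  j=10: holds
  j=11: fails
Holds on [2,10], so largest k = 8.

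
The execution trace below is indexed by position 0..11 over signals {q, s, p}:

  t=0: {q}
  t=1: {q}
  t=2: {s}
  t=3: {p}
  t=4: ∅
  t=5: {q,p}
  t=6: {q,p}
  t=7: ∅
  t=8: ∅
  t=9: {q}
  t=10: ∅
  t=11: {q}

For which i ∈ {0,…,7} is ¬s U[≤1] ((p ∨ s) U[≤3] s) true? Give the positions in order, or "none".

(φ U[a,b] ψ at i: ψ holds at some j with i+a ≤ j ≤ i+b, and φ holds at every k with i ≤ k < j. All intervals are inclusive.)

1, 2

Evaluate at each i in [0,7]:
  i=0: ✗ (no rhs in [0,1])
  i=1: ✓ (rhs at j=2; lhs holds on [1,1])
  i=2: ✓ (rhs at j=2)
  i=3: ✗ (no rhs in [3,4])
  i=4: ✗ (no rhs in [4,5])
  i=5: ✗ (no rhs in [5,6])
  i=6: ✗ (no rhs in [6,7])
  i=7: ✗ (no rhs in [7,8])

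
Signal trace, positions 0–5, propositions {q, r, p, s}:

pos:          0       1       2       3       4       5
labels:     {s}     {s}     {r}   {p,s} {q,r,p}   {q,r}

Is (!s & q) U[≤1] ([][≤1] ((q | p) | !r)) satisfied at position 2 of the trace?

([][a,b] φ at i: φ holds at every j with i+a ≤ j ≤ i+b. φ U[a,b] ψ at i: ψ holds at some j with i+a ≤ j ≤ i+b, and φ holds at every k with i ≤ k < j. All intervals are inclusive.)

Does not hold

Need some j in [2,3] with [][≤1] ((q | p) | !r), and (!s & q) at every k in [2,j-1].
  j=2: [][≤1] ((q | p) | !r) — fails at 2.
  j=3: [][≤1] ((q | p) | !r) holds, but (!s & q) fails at k=2 → not this j.
No j in the window works → until fails.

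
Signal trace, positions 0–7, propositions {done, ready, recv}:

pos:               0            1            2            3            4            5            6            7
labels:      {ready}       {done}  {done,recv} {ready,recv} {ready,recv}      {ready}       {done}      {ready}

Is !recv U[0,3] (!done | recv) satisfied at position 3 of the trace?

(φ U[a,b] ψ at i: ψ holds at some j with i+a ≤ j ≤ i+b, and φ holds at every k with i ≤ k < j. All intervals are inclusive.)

Need some j in [3,6] with (!done | recv), and !recv at every k in [3,j-1].
  j=3: (!done | recv) holds; no prefix to check → satisfied.

Yes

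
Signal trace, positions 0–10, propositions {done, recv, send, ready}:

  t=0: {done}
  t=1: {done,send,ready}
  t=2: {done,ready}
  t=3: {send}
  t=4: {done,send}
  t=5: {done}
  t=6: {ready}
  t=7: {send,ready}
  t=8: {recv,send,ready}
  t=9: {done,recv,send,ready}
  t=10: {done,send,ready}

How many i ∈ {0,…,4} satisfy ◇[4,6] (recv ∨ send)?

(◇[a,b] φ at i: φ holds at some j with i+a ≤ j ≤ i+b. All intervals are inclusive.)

Evaluate at each i in [0,4]:
  i=0: ✓ (witness j=4)
  i=1: ✓ (witness j=7)
  i=2: ✓ (witness j=7)
  i=3: ✓ (witness j=7)
  i=4: ✓ (witness j=8)
Positions where it holds: {0, 1, 2, 3, 4} → 5.

5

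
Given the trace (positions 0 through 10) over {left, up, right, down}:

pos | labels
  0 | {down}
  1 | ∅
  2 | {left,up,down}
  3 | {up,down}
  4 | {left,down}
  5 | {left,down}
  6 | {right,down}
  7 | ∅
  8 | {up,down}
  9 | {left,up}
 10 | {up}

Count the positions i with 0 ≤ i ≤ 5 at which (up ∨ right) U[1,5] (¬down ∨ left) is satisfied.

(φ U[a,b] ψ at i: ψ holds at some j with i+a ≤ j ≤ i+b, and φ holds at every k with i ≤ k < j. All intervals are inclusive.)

2

Evaluate at each i in [0,5]:
  i=0: ✗ (lhs fails at k=0 before rhs at j=1)
  i=1: ✗ (lhs fails at k=1 before rhs at j=2)
  i=2: ✓ (rhs at j=4; lhs holds on [2,3])
  i=3: ✓ (rhs at j=4; lhs holds on [3,3])
  i=4: ✗ (lhs fails at k=4 before rhs at j=5)
  i=5: ✗ (lhs fails at k=5 before rhs at j=7)
Positions where it holds: {2, 3} → 2.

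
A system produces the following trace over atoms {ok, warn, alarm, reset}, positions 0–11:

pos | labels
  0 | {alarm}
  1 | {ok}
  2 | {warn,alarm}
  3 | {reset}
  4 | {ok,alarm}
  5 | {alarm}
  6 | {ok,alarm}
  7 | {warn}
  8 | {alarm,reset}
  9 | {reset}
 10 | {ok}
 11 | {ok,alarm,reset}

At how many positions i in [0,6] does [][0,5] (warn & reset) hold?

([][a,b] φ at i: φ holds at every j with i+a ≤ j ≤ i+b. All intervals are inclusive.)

Evaluate at each i in [0,6]:
  i=0: ✗ (fails at j=0)
  i=1: ✗ (fails at j=1)
  i=2: ✗ (fails at j=2)
  i=3: ✗ (fails at j=3)
  i=4: ✗ (fails at j=4)
  i=5: ✗ (fails at j=5)
  i=6: ✗ (fails at j=6)
Positions where it holds: {} → 0.

0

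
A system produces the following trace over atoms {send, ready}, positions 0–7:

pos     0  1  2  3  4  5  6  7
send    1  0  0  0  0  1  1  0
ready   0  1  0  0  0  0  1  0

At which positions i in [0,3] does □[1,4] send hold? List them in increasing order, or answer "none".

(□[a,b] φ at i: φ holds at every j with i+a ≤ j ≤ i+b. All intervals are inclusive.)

Evaluate at each i in [0,3]:
  i=0: ✗ (fails at j=1)
  i=1: ✗ (fails at j=2)
  i=2: ✗ (fails at j=3)
  i=3: ✗ (fails at j=4)

none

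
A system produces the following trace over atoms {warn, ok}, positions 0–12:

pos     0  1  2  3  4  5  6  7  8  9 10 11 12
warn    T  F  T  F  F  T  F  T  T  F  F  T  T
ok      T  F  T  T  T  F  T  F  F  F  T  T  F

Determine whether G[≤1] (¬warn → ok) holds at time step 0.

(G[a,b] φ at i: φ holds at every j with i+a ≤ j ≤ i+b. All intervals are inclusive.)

Check (¬warn → ok) at every j in [0,1]:
  j=0: antecedent false → ✓
  j=1: antecedent true; consequent false → ✗
Fails at j=1 → formula fails.

No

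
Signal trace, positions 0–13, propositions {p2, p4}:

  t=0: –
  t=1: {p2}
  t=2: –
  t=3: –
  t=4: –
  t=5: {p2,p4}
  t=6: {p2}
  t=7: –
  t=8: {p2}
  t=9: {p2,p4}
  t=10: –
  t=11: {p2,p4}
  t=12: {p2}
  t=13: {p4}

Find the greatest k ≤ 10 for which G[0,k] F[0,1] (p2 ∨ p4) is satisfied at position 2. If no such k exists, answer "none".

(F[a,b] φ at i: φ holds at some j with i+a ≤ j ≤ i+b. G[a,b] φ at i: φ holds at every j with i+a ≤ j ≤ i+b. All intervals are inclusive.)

none

F[0,1] (p2 ∨ p4) must hold from j=2 onward; find where it first fails.
  j=2: fails → no k works.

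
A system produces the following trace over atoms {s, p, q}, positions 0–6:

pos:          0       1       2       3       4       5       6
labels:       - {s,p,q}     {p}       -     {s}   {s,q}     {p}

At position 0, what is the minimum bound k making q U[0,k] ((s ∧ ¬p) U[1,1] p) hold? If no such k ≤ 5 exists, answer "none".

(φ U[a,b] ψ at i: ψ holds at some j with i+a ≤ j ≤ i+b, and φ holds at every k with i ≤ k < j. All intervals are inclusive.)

none

Need earliest j ≥ 0 with ((s ∧ ¬p) U[1,1] p), and q at every k in [0,j-1].
  j=0: rhs fails.
  j=1: rhs fails.
  j=2: rhs fails.
  j=3: rhs fails.
  j=4: rhs fails.
  j=5: rhs holds but lhs fails at k=0.
No witness within the range → none.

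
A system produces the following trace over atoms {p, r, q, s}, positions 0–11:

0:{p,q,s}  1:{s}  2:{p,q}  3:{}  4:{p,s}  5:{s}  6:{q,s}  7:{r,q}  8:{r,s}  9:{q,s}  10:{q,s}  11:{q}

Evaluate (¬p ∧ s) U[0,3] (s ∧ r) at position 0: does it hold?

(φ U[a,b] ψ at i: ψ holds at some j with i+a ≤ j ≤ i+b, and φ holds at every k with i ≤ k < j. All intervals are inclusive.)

No

Need some j in [0,3] with (s ∧ r), and (¬p ∧ s) at every k in [0,j-1].
  j=0: (s ∧ r) false.
  j=1: (s ∧ r) false.
  j=2: (s ∧ r) false.
  j=3: (s ∧ r) false.
No j in the window works → until fails.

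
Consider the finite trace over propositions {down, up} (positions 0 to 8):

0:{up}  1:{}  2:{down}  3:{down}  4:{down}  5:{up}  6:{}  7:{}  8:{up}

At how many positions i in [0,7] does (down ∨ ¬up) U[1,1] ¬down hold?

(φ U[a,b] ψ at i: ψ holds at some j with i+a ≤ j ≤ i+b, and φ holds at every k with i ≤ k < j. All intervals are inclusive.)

3

Evaluate at each i in [0,7]:
  i=0: ✗ (lhs fails at k=0 before rhs at j=1)
  i=1: ✗ (no rhs in [2,2])
  i=2: ✗ (no rhs in [3,3])
  i=3: ✗ (no rhs in [4,4])
  i=4: ✓ (rhs at j=5; lhs holds on [4,4])
  i=5: ✗ (lhs fails at k=5 before rhs at j=6)
  i=6: ✓ (rhs at j=7; lhs holds on [6,6])
  i=7: ✓ (rhs at j=8; lhs holds on [7,7])
Positions where it holds: {4, 6, 7} → 3.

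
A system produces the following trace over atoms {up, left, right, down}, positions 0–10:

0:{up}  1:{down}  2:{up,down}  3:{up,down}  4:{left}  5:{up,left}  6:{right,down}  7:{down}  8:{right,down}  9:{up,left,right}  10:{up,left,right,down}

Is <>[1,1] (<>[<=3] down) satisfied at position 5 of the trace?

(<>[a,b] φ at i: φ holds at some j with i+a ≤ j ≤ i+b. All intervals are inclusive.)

Check <>[<=3] down at each j in [6,6]:
  j=6: holds (witness at 6)
Found at j=6 → formula holds.

Yes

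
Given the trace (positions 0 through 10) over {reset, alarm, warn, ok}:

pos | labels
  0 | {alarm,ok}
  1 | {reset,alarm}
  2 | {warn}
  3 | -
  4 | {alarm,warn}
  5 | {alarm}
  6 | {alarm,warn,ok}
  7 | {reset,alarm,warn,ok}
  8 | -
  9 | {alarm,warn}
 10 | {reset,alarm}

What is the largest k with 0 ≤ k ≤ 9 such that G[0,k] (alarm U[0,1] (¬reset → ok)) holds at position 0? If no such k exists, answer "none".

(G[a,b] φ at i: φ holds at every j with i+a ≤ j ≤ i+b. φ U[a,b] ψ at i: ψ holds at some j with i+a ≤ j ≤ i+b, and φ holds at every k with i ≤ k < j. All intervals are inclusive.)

(alarm U[0,1] (¬reset → ok)) must hold from j=0 onward; find where it first fails.
  j=0: holds
  j=1: holds
  j=2: fails
Holds on [0,1], so largest k = 1.

1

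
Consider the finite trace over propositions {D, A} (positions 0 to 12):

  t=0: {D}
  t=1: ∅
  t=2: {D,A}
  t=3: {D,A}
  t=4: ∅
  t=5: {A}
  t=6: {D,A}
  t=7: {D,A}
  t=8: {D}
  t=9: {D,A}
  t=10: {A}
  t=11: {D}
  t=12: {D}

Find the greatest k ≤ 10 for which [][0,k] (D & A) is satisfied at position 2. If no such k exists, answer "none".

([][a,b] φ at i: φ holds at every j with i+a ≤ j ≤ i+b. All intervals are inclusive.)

1

(D & A) must hold from j=2 onward; find where it first fails.
  j=2: holds
  j=3: holds
  j=4: fails
Holds on [2,3], so largest k = 1.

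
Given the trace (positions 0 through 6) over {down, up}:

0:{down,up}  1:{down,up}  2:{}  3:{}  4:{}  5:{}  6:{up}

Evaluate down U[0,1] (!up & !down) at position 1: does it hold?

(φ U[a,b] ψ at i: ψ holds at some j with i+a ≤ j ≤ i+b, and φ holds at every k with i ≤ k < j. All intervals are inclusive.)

Yes

Need some j in [1,2] with (!up & !down), and down at every k in [1,j-1].
  j=1: (!up & !down) false.
  j=2: (!up & !down) holds; down holds at every k in [1,1] → satisfied.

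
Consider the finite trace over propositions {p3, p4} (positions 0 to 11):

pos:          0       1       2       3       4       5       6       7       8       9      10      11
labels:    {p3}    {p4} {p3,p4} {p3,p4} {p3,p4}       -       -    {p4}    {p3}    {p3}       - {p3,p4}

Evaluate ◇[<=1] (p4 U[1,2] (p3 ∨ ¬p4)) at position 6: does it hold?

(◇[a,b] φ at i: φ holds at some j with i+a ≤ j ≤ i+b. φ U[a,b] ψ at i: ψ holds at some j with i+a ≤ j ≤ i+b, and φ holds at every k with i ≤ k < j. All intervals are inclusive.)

Check (p4 U[1,2] (p3 ∨ ¬p4)) at each j in [6,7]:
  j=6: fails
  j=7: holds
Found at j=7 → formula holds.

Holds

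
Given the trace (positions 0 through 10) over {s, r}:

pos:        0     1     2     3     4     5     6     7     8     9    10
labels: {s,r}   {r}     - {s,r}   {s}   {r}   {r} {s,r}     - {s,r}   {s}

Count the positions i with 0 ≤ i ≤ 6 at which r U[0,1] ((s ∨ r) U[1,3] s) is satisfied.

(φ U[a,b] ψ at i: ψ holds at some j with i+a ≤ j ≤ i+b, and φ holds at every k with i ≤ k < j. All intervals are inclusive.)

4

Evaluate at each i in [0,6]:
  i=0: ✗ (no rhs in [0,1])
  i=1: ✗ (no rhs in [1,2])
  i=2: ✗ (lhs fails at k=2 before rhs at j=3)
  i=3: ✓ (rhs at j=3)
  i=4: ✓ (rhs at j=4)
  i=5: ✓ (rhs at j=5)
  i=6: ✓ (rhs at j=6)
Positions where it holds: {3, 4, 5, 6} → 4.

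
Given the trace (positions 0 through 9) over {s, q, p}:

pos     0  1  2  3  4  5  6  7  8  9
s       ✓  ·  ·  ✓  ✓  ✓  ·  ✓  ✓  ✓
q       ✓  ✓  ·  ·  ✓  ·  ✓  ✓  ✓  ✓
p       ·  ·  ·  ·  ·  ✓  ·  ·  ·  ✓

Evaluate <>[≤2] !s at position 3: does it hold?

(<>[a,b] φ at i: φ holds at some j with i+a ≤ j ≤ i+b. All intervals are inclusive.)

Check !s at each j in [3,5]:
  j=3: false
  j=4: false
  j=5: false
No position in the window satisfies it → formula fails.

No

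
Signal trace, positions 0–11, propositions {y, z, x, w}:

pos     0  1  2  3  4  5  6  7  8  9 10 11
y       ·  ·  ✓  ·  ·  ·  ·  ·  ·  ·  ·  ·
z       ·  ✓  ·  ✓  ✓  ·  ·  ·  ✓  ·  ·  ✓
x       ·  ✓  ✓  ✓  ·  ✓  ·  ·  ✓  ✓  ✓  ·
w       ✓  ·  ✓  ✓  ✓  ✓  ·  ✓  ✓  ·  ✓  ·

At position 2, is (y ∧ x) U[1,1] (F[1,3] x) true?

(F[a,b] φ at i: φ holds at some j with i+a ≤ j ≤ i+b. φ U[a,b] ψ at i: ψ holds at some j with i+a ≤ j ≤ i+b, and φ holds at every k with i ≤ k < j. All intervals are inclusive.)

Yes

Need some j in [3,3] with F[1,3] x, and (y ∧ x) at every k in [2,j-1].
  j=3: F[1,3] x holds; (y ∧ x) holds at every k in [2,2] → satisfied.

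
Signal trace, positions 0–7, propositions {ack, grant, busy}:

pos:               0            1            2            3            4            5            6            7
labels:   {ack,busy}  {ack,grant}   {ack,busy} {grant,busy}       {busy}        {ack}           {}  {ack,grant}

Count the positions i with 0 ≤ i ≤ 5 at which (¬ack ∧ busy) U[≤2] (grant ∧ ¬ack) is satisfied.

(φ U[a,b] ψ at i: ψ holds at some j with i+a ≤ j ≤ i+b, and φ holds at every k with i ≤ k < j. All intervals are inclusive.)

1

Evaluate at each i in [0,5]:
  i=0: ✗ (no rhs in [0,2])
  i=1: ✗ (lhs fails at k=1 before rhs at j=3)
  i=2: ✗ (lhs fails at k=2 before rhs at j=3)
  i=3: ✓ (rhs at j=3)
  i=4: ✗ (no rhs in [4,6])
  i=5: ✗ (no rhs in [5,7])
Positions where it holds: {3} → 1.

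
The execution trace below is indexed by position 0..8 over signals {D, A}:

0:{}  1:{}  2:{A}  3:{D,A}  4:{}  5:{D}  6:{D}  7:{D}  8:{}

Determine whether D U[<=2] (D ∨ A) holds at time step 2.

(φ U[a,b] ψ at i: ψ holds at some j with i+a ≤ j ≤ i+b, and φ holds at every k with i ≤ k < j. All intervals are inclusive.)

Need some j in [2,4] with (D ∨ A), and D at every k in [2,j-1].
  j=2: (D ∨ A) holds; no prefix to check → satisfied.

True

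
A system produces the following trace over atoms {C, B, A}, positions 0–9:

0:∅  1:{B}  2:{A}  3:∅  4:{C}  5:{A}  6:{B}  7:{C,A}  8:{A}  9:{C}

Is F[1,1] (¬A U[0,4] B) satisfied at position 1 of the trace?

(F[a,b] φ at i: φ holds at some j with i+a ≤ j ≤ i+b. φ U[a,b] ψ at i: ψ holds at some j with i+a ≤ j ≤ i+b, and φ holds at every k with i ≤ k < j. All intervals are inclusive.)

No

Check (¬A U[0,4] B) at each j in [2,2]:
  j=2: fails
No position in the window satisfies it → formula fails.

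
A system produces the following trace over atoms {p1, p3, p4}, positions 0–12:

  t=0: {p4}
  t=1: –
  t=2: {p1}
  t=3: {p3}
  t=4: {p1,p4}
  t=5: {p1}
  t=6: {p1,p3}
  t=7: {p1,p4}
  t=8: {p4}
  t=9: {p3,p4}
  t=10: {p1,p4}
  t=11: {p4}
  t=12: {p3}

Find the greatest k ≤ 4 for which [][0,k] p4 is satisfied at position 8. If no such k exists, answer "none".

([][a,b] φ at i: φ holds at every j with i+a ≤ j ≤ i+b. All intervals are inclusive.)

p4 must hold from j=8 onward; find where it first fails.
  j=8: holds
  j=9: holds
  j=10: holds
  j=11: holds
  j=12: fails
Holds on [8,11], so largest k = 3.

3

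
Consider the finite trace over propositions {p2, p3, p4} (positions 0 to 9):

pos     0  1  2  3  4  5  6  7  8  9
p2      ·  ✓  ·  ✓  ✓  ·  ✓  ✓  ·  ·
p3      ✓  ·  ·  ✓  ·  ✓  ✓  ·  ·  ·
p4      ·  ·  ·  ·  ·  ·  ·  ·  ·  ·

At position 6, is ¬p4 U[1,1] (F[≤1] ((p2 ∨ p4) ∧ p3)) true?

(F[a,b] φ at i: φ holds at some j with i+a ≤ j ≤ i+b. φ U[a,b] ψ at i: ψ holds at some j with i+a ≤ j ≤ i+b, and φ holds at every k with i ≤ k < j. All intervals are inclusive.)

Need some j in [7,7] with F[≤1] ((p2 ∨ p4) ∧ p3), and ¬p4 at every k in [6,j-1].
  j=7: F[≤1] ((p2 ∨ p4) ∧ p3) — fails (none in [7,8]).
No j in the window works → until fails.

False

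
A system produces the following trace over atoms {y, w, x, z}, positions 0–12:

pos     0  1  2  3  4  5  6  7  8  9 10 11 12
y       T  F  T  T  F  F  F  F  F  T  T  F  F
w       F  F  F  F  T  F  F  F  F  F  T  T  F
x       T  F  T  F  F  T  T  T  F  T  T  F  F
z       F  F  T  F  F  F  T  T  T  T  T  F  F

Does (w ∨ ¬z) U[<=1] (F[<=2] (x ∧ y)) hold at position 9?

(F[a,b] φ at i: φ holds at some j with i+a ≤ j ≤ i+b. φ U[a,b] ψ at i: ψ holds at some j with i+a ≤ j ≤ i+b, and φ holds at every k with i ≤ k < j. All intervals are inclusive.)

True

Need some j in [9,10] with F[<=2] (x ∧ y), and (w ∨ ¬z) at every k in [9,j-1].
  j=9: F[<=2] (x ∧ y) holds; no prefix to check → satisfied.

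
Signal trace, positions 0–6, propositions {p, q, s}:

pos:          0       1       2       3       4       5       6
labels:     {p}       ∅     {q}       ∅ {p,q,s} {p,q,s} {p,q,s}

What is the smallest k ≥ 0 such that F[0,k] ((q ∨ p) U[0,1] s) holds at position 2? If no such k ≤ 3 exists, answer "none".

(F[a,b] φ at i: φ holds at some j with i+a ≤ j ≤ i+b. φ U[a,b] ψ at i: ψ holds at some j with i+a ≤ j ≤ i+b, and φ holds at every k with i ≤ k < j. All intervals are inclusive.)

2

Scan j = 2,3,… for ((q ∨ p) U[0,1] s):
  j=2: fails
  j=3: fails
  j=4: holds
First hit at j=4, so smallest k = 4-2 = 2.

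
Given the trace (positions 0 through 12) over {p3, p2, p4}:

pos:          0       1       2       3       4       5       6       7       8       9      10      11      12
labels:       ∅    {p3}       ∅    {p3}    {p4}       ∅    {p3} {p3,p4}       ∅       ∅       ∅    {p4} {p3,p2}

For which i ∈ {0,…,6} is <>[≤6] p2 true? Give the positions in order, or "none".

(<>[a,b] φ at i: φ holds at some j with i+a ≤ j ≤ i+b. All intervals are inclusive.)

6

Evaluate at each i in [0,6]:
  i=0: ✗ (none in [0,6])
  i=1: ✗ (none in [1,7])
  i=2: ✗ (none in [2,8])
  i=3: ✗ (none in [3,9])
  i=4: ✗ (none in [4,10])
  i=5: ✗ (none in [5,11])
  i=6: ✓ (witness j=12)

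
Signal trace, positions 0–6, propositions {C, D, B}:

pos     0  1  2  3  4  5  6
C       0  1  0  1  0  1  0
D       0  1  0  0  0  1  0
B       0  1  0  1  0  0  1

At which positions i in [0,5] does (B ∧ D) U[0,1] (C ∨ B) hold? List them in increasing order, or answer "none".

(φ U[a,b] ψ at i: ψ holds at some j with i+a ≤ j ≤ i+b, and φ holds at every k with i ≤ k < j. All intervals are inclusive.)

1, 3, 5

Evaluate at each i in [0,5]:
  i=0: ✗ (lhs fails at k=0 before rhs at j=1)
  i=1: ✓ (rhs at j=1)
  i=2: ✗ (lhs fails at k=2 before rhs at j=3)
  i=3: ✓ (rhs at j=3)
  i=4: ✗ (lhs fails at k=4 before rhs at j=5)
  i=5: ✓ (rhs at j=5)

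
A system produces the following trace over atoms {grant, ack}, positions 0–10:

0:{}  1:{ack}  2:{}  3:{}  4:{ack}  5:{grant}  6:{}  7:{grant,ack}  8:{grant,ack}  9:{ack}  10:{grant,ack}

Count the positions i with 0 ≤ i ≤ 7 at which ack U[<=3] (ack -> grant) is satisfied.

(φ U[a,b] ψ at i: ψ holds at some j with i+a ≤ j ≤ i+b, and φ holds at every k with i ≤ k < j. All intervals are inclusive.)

8

Evaluate at each i in [0,7]:
  i=0: ✓ (rhs at j=0)
  i=1: ✓ (rhs at j=2; lhs holds on [1,1])
  i=2: ✓ (rhs at j=2)
  i=3: ✓ (rhs at j=3)
  i=4: ✓ (rhs at j=5; lhs holds on [4,4])
  i=5: ✓ (rhs at j=5)
  i=6: ✓ (rhs at j=6)
  i=7: ✓ (rhs at j=7)
Positions where it holds: {0, 1, 2, 3, 4, 5, 6, 7} → 8.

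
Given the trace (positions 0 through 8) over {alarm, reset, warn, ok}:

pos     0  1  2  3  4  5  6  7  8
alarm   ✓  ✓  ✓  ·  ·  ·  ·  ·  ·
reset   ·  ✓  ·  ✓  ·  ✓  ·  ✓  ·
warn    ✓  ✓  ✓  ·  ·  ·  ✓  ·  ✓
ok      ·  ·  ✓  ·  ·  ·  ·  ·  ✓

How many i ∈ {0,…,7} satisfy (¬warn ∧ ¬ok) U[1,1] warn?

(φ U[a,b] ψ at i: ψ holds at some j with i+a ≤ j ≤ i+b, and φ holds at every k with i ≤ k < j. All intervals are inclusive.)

2

Evaluate at each i in [0,7]:
  i=0: ✗ (lhs fails at k=0 before rhs at j=1)
  i=1: ✗ (lhs fails at k=1 before rhs at j=2)
  i=2: ✗ (no rhs in [3,3])
  i=3: ✗ (no rhs in [4,4])
  i=4: ✗ (no rhs in [5,5])
  i=5: ✓ (rhs at j=6; lhs holds on [5,5])
  i=6: ✗ (no rhs in [7,7])
  i=7: ✓ (rhs at j=8; lhs holds on [7,7])
Positions where it holds: {5, 7} → 2.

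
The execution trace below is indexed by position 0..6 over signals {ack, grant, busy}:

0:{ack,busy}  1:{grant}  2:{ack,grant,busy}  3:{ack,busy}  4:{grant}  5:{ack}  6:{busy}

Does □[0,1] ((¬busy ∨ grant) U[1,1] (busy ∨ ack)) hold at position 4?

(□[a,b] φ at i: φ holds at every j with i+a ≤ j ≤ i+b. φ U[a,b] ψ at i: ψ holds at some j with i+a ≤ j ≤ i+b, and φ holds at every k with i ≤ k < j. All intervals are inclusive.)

Check ((¬busy ∨ grant) U[1,1] (busy ∨ ack)) at every j in [4,5]:
  j=4: holds
  j=5: holds
All positions satisfy it → formula holds.

True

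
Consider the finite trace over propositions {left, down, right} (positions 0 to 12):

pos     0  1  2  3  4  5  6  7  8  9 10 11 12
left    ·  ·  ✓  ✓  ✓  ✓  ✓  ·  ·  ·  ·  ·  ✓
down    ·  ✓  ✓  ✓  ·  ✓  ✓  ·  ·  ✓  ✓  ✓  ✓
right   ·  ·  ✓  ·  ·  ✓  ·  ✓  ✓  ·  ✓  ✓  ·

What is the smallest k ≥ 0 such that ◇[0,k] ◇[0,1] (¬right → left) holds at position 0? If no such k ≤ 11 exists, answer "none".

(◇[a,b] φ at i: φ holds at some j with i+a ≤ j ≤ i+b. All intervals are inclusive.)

Scan j = 0,1,… for ◇[0,1] (¬right → left):
  j=0: fails
  j=1: holds
First hit at j=1, so smallest k = 1-0 = 1.

1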